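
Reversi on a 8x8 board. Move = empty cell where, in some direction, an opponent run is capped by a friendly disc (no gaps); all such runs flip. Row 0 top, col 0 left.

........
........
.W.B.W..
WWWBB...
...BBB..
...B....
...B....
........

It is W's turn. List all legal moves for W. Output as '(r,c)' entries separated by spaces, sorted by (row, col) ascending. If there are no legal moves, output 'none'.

(1,2): no bracket -> illegal
(1,3): no bracket -> illegal
(1,4): flips 1 -> legal
(2,2): no bracket -> illegal
(2,4): no bracket -> illegal
(3,5): flips 2 -> legal
(3,6): no bracket -> illegal
(4,2): no bracket -> illegal
(4,6): no bracket -> illegal
(5,2): flips 2 -> legal
(5,4): flips 1 -> legal
(5,5): no bracket -> illegal
(5,6): no bracket -> illegal
(6,2): no bracket -> illegal
(6,4): no bracket -> illegal
(7,2): no bracket -> illegal
(7,3): no bracket -> illegal
(7,4): no bracket -> illegal

Answer: (1,4) (3,5) (5,2) (5,4)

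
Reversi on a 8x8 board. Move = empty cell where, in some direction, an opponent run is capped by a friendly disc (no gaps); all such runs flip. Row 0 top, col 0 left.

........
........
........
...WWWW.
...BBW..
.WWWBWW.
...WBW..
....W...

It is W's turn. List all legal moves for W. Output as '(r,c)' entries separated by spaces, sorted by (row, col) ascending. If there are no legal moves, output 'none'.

(3,2): flips 2 -> legal
(4,2): flips 2 -> legal
(7,3): flips 1 -> legal
(7,5): flips 1 -> legal

Answer: (3,2) (4,2) (7,3) (7,5)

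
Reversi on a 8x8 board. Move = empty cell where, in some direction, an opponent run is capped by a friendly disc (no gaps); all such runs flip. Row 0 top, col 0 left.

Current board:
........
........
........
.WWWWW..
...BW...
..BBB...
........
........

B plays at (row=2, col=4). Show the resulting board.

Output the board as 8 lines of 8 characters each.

Answer: ........
........
....B...
.WWWBW..
...BB...
..BBB...
........
........

Derivation:
Place B at (2,4); scan 8 dirs for brackets.
Dir NW: first cell '.' (not opp) -> no flip
Dir N: first cell '.' (not opp) -> no flip
Dir NE: first cell '.' (not opp) -> no flip
Dir W: first cell '.' (not opp) -> no flip
Dir E: first cell '.' (not opp) -> no flip
Dir SW: opp run (3,3), next='.' -> no flip
Dir S: opp run (3,4) (4,4) capped by B -> flip
Dir SE: opp run (3,5), next='.' -> no flip
All flips: (3,4) (4,4)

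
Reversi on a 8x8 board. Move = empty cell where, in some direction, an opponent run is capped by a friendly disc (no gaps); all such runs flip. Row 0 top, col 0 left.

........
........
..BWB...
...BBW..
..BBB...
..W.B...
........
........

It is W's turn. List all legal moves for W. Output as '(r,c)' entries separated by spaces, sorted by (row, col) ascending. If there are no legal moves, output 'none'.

(1,1): no bracket -> illegal
(1,2): no bracket -> illegal
(1,3): flips 1 -> legal
(1,4): no bracket -> illegal
(1,5): no bracket -> illegal
(2,1): flips 1 -> legal
(2,5): flips 3 -> legal
(3,1): no bracket -> illegal
(3,2): flips 3 -> legal
(4,1): no bracket -> illegal
(4,5): flips 1 -> legal
(5,1): no bracket -> illegal
(5,3): flips 3 -> legal
(5,5): no bracket -> illegal
(6,3): no bracket -> illegal
(6,4): no bracket -> illegal
(6,5): no bracket -> illegal

Answer: (1,3) (2,1) (2,5) (3,2) (4,5) (5,3)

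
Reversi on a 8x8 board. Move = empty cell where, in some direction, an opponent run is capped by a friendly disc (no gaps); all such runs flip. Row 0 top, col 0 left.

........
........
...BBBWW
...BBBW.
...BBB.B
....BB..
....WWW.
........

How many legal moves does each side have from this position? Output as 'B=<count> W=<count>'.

Answer: B=7 W=7

Derivation:
-- B to move --
(1,5): no bracket -> illegal
(1,6): no bracket -> illegal
(1,7): flips 1 -> legal
(3,7): flips 1 -> legal
(4,6): no bracket -> illegal
(5,3): no bracket -> illegal
(5,6): no bracket -> illegal
(5,7): no bracket -> illegal
(6,3): no bracket -> illegal
(6,7): no bracket -> illegal
(7,3): flips 1 -> legal
(7,4): flips 1 -> legal
(7,5): flips 1 -> legal
(7,6): flips 1 -> legal
(7,7): flips 1 -> legal
B mobility = 7
-- W to move --
(1,2): no bracket -> illegal
(1,3): no bracket -> illegal
(1,4): flips 5 -> legal
(1,5): flips 4 -> legal
(1,6): no bracket -> illegal
(2,2): flips 6 -> legal
(3,2): flips 5 -> legal
(3,7): no bracket -> illegal
(4,2): no bracket -> illegal
(4,6): flips 1 -> legal
(5,2): no bracket -> illegal
(5,3): flips 2 -> legal
(5,6): no bracket -> illegal
(5,7): no bracket -> illegal
(6,3): flips 2 -> legal
W mobility = 7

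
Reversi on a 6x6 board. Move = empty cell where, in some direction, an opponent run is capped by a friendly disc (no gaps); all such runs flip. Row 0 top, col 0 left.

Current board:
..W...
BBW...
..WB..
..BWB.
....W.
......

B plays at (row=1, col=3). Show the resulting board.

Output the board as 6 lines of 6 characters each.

Answer: ..W...
BBBB..
..WB..
..BWB.
....W.
......

Derivation:
Place B at (1,3); scan 8 dirs for brackets.
Dir NW: opp run (0,2), next=edge -> no flip
Dir N: first cell '.' (not opp) -> no flip
Dir NE: first cell '.' (not opp) -> no flip
Dir W: opp run (1,2) capped by B -> flip
Dir E: first cell '.' (not opp) -> no flip
Dir SW: opp run (2,2), next='.' -> no flip
Dir S: first cell 'B' (not opp) -> no flip
Dir SE: first cell '.' (not opp) -> no flip
All flips: (1,2)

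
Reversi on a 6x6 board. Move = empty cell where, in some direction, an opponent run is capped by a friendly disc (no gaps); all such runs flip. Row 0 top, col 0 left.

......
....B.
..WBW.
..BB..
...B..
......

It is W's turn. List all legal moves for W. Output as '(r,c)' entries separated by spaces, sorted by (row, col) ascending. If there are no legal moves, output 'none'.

(0,3): no bracket -> illegal
(0,4): flips 1 -> legal
(0,5): no bracket -> illegal
(1,2): no bracket -> illegal
(1,3): no bracket -> illegal
(1,5): no bracket -> illegal
(2,1): no bracket -> illegal
(2,5): no bracket -> illegal
(3,1): no bracket -> illegal
(3,4): no bracket -> illegal
(4,1): no bracket -> illegal
(4,2): flips 2 -> legal
(4,4): flips 1 -> legal
(5,2): no bracket -> illegal
(5,3): no bracket -> illegal
(5,4): no bracket -> illegal

Answer: (0,4) (4,2) (4,4)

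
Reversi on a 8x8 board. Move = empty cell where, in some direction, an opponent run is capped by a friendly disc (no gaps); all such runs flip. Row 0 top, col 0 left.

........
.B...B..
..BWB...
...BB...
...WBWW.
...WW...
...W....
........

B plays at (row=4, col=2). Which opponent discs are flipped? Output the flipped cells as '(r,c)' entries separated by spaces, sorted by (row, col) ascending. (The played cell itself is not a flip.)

Dir NW: first cell '.' (not opp) -> no flip
Dir N: first cell '.' (not opp) -> no flip
Dir NE: first cell 'B' (not opp) -> no flip
Dir W: first cell '.' (not opp) -> no flip
Dir E: opp run (4,3) capped by B -> flip
Dir SW: first cell '.' (not opp) -> no flip
Dir S: first cell '.' (not opp) -> no flip
Dir SE: opp run (5,3), next='.' -> no flip

Answer: (4,3)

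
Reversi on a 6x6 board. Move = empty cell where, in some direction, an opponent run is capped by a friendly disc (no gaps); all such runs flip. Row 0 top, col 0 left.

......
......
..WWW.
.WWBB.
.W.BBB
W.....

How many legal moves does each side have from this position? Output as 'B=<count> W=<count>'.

-- B to move --
(1,1): flips 1 -> legal
(1,2): flips 1 -> legal
(1,3): flips 1 -> legal
(1,4): flips 1 -> legal
(1,5): flips 1 -> legal
(2,0): no bracket -> illegal
(2,1): flips 1 -> legal
(2,5): no bracket -> illegal
(3,0): flips 2 -> legal
(3,5): no bracket -> illegal
(4,0): no bracket -> illegal
(4,2): no bracket -> illegal
(5,1): no bracket -> illegal
(5,2): no bracket -> illegal
B mobility = 7
-- W to move --
(2,5): no bracket -> illegal
(3,5): flips 2 -> legal
(4,2): flips 1 -> legal
(5,2): no bracket -> illegal
(5,3): flips 2 -> legal
(5,4): flips 3 -> legal
(5,5): flips 2 -> legal
W mobility = 5

Answer: B=7 W=5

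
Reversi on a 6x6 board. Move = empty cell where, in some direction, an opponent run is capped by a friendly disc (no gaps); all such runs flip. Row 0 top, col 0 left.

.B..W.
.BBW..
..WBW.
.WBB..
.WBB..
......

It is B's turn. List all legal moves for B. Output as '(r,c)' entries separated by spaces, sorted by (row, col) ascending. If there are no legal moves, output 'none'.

(0,2): no bracket -> illegal
(0,3): flips 1 -> legal
(0,5): no bracket -> illegal
(1,4): flips 1 -> legal
(1,5): flips 1 -> legal
(2,0): flips 1 -> legal
(2,1): flips 1 -> legal
(2,5): flips 1 -> legal
(3,0): flips 1 -> legal
(3,4): no bracket -> illegal
(3,5): no bracket -> illegal
(4,0): flips 1 -> legal
(5,0): flips 1 -> legal
(5,1): no bracket -> illegal
(5,2): no bracket -> illegal

Answer: (0,3) (1,4) (1,5) (2,0) (2,1) (2,5) (3,0) (4,0) (5,0)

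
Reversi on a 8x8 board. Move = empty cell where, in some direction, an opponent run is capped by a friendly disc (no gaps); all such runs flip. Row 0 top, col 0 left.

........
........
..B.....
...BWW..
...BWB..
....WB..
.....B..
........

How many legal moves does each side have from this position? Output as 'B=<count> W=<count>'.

-- B to move --
(2,3): flips 1 -> legal
(2,4): no bracket -> illegal
(2,5): flips 2 -> legal
(2,6): no bracket -> illegal
(3,6): flips 2 -> legal
(4,6): no bracket -> illegal
(5,3): flips 1 -> legal
(6,3): flips 1 -> legal
(6,4): no bracket -> illegal
B mobility = 5
-- W to move --
(1,1): flips 2 -> legal
(1,2): no bracket -> illegal
(1,3): no bracket -> illegal
(2,1): no bracket -> illegal
(2,3): no bracket -> illegal
(2,4): no bracket -> illegal
(3,1): no bracket -> illegal
(3,2): flips 2 -> legal
(3,6): flips 1 -> legal
(4,2): flips 1 -> legal
(4,6): flips 1 -> legal
(5,2): flips 1 -> legal
(5,3): no bracket -> illegal
(5,6): flips 2 -> legal
(6,4): no bracket -> illegal
(6,6): flips 1 -> legal
(7,4): no bracket -> illegal
(7,5): flips 3 -> legal
(7,6): flips 1 -> legal
W mobility = 10

Answer: B=5 W=10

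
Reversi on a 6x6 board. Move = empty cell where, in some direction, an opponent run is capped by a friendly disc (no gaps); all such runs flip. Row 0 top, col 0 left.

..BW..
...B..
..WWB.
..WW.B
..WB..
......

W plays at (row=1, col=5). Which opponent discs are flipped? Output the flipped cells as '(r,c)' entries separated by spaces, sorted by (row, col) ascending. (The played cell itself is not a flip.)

Answer: (2,4)

Derivation:
Dir NW: first cell '.' (not opp) -> no flip
Dir N: first cell '.' (not opp) -> no flip
Dir NE: edge -> no flip
Dir W: first cell '.' (not opp) -> no flip
Dir E: edge -> no flip
Dir SW: opp run (2,4) capped by W -> flip
Dir S: first cell '.' (not opp) -> no flip
Dir SE: edge -> no flip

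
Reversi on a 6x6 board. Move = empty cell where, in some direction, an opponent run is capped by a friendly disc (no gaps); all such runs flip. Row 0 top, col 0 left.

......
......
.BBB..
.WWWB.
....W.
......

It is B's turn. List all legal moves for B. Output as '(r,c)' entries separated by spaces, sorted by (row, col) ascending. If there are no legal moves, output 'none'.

(2,0): no bracket -> illegal
(2,4): no bracket -> illegal
(3,0): flips 3 -> legal
(3,5): no bracket -> illegal
(4,0): flips 1 -> legal
(4,1): flips 2 -> legal
(4,2): flips 1 -> legal
(4,3): flips 2 -> legal
(4,5): no bracket -> illegal
(5,3): no bracket -> illegal
(5,4): flips 1 -> legal
(5,5): flips 2 -> legal

Answer: (3,0) (4,0) (4,1) (4,2) (4,3) (5,4) (5,5)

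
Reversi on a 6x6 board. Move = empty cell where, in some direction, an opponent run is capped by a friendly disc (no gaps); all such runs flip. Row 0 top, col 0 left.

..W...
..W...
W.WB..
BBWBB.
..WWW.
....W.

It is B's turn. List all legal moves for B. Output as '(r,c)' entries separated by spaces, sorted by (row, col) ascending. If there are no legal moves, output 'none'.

Answer: (0,1) (1,0) (1,1) (1,3) (2,1) (4,1) (5,1) (5,2) (5,3) (5,5)

Derivation:
(0,1): flips 1 -> legal
(0,3): no bracket -> illegal
(1,0): flips 1 -> legal
(1,1): flips 1 -> legal
(1,3): flips 1 -> legal
(2,1): flips 1 -> legal
(3,5): no bracket -> illegal
(4,1): flips 1 -> legal
(4,5): no bracket -> illegal
(5,1): flips 1 -> legal
(5,2): flips 1 -> legal
(5,3): flips 2 -> legal
(5,5): flips 1 -> legal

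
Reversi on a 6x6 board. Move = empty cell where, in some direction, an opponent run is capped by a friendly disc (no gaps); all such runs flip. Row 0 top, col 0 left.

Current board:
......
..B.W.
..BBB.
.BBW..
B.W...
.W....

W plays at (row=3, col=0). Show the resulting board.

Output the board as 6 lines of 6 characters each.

Answer: ......
..B.W.
..BBB.
WWWW..
B.W...
.W....

Derivation:
Place W at (3,0); scan 8 dirs for brackets.
Dir NW: edge -> no flip
Dir N: first cell '.' (not opp) -> no flip
Dir NE: first cell '.' (not opp) -> no flip
Dir W: edge -> no flip
Dir E: opp run (3,1) (3,2) capped by W -> flip
Dir SW: edge -> no flip
Dir S: opp run (4,0), next='.' -> no flip
Dir SE: first cell '.' (not opp) -> no flip
All flips: (3,1) (3,2)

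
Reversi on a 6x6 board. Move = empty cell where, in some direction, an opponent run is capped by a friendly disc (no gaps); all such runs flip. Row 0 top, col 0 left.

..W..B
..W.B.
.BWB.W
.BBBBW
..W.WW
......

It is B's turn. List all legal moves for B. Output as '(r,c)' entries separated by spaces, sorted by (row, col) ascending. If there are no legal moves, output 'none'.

Answer: (0,1) (0,3) (1,1) (1,3) (5,1) (5,2) (5,3) (5,4) (5,5)

Derivation:
(0,1): flips 1 -> legal
(0,3): flips 1 -> legal
(1,1): flips 1 -> legal
(1,3): flips 1 -> legal
(1,5): no bracket -> illegal
(2,4): no bracket -> illegal
(4,1): no bracket -> illegal
(4,3): no bracket -> illegal
(5,1): flips 1 -> legal
(5,2): flips 1 -> legal
(5,3): flips 1 -> legal
(5,4): flips 1 -> legal
(5,5): flips 1 -> legal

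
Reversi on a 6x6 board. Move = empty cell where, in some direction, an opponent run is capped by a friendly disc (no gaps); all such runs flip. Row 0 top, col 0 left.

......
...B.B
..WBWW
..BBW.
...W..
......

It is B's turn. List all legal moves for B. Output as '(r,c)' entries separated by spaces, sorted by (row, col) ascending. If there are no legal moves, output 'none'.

(1,1): flips 1 -> legal
(1,2): flips 1 -> legal
(1,4): no bracket -> illegal
(2,1): flips 1 -> legal
(3,1): flips 1 -> legal
(3,5): flips 3 -> legal
(4,2): no bracket -> illegal
(4,4): no bracket -> illegal
(4,5): flips 1 -> legal
(5,2): no bracket -> illegal
(5,3): flips 1 -> legal
(5,4): flips 1 -> legal

Answer: (1,1) (1,2) (2,1) (3,1) (3,5) (4,5) (5,3) (5,4)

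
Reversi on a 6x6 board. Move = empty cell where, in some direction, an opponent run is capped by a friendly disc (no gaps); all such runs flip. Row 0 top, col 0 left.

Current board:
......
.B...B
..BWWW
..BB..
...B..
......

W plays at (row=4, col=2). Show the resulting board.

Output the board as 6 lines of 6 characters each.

Place W at (4,2); scan 8 dirs for brackets.
Dir NW: first cell '.' (not opp) -> no flip
Dir N: opp run (3,2) (2,2), next='.' -> no flip
Dir NE: opp run (3,3) capped by W -> flip
Dir W: first cell '.' (not opp) -> no flip
Dir E: opp run (4,3), next='.' -> no flip
Dir SW: first cell '.' (not opp) -> no flip
Dir S: first cell '.' (not opp) -> no flip
Dir SE: first cell '.' (not opp) -> no flip
All flips: (3,3)

Answer: ......
.B...B
..BWWW
..BW..
..WB..
......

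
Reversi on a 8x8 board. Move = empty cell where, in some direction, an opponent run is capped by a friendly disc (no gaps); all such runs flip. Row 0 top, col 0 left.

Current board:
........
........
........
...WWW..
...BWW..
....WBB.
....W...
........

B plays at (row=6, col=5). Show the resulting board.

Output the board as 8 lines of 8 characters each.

Place B at (6,5); scan 8 dirs for brackets.
Dir NW: opp run (5,4) capped by B -> flip
Dir N: first cell 'B' (not opp) -> no flip
Dir NE: first cell 'B' (not opp) -> no flip
Dir W: opp run (6,4), next='.' -> no flip
Dir E: first cell '.' (not opp) -> no flip
Dir SW: first cell '.' (not opp) -> no flip
Dir S: first cell '.' (not opp) -> no flip
Dir SE: first cell '.' (not opp) -> no flip
All flips: (5,4)

Answer: ........
........
........
...WWW..
...BWW..
....BBB.
....WB..
........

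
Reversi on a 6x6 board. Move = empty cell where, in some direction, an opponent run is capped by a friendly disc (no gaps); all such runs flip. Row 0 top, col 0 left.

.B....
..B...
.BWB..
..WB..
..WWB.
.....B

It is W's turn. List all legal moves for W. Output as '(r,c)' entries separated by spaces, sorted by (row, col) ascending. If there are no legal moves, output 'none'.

(0,0): no bracket -> illegal
(0,2): flips 1 -> legal
(0,3): no bracket -> illegal
(1,0): flips 1 -> legal
(1,1): no bracket -> illegal
(1,3): flips 2 -> legal
(1,4): flips 1 -> legal
(2,0): flips 1 -> legal
(2,4): flips 2 -> legal
(3,0): no bracket -> illegal
(3,1): no bracket -> illegal
(3,4): flips 1 -> legal
(3,5): no bracket -> illegal
(4,5): flips 1 -> legal
(5,3): no bracket -> illegal
(5,4): no bracket -> illegal

Answer: (0,2) (1,0) (1,3) (1,4) (2,0) (2,4) (3,4) (4,5)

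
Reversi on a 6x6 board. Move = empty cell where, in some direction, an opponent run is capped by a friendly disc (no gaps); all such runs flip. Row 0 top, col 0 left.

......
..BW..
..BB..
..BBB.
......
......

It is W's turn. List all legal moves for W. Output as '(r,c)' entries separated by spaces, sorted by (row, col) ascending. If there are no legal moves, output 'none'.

Answer: (1,1) (3,1) (4,3)

Derivation:
(0,1): no bracket -> illegal
(0,2): no bracket -> illegal
(0,3): no bracket -> illegal
(1,1): flips 1 -> legal
(1,4): no bracket -> illegal
(2,1): no bracket -> illegal
(2,4): no bracket -> illegal
(2,5): no bracket -> illegal
(3,1): flips 1 -> legal
(3,5): no bracket -> illegal
(4,1): no bracket -> illegal
(4,2): no bracket -> illegal
(4,3): flips 2 -> legal
(4,4): no bracket -> illegal
(4,5): no bracket -> illegal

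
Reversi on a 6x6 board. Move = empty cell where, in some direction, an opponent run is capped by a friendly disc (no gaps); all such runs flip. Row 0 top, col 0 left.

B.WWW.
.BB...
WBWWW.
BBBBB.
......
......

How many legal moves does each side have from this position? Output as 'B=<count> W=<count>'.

-- B to move --
(0,1): no bracket -> illegal
(0,5): no bracket -> illegal
(1,0): flips 1 -> legal
(1,3): flips 2 -> legal
(1,4): flips 2 -> legal
(1,5): flips 1 -> legal
(2,5): flips 3 -> legal
(3,5): no bracket -> illegal
B mobility = 5
-- W to move --
(0,1): flips 1 -> legal
(1,0): no bracket -> illegal
(1,3): no bracket -> illegal
(2,5): no bracket -> illegal
(3,5): no bracket -> illegal
(4,0): flips 2 -> legal
(4,1): flips 1 -> legal
(4,2): flips 3 -> legal
(4,3): flips 1 -> legal
(4,4): flips 2 -> legal
(4,5): flips 1 -> legal
W mobility = 7

Answer: B=5 W=7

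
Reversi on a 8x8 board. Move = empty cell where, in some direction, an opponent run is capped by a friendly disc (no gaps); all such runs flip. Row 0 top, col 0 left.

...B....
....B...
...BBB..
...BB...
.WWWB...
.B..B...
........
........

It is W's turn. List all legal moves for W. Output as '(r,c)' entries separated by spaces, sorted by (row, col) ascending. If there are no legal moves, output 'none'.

Answer: (1,3) (1,5) (1,6) (4,5) (6,0) (6,1) (6,5)

Derivation:
(0,2): no bracket -> illegal
(0,4): no bracket -> illegal
(0,5): no bracket -> illegal
(1,2): no bracket -> illegal
(1,3): flips 2 -> legal
(1,5): flips 2 -> legal
(1,6): flips 2 -> legal
(2,2): no bracket -> illegal
(2,6): no bracket -> illegal
(3,2): no bracket -> illegal
(3,5): no bracket -> illegal
(3,6): no bracket -> illegal
(4,0): no bracket -> illegal
(4,5): flips 1 -> legal
(5,0): no bracket -> illegal
(5,2): no bracket -> illegal
(5,3): no bracket -> illegal
(5,5): no bracket -> illegal
(6,0): flips 1 -> legal
(6,1): flips 1 -> legal
(6,2): no bracket -> illegal
(6,3): no bracket -> illegal
(6,4): no bracket -> illegal
(6,5): flips 1 -> legal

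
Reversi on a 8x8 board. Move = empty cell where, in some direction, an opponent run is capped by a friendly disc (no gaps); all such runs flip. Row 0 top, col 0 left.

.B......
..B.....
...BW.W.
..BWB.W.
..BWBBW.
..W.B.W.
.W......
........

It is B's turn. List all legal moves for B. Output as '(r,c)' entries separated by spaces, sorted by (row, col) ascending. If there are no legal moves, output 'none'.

Answer: (1,4) (1,5) (2,2) (2,5) (2,7) (4,7) (5,3) (6,2) (6,7) (7,0)

Derivation:
(1,3): no bracket -> illegal
(1,4): flips 1 -> legal
(1,5): flips 2 -> legal
(1,6): no bracket -> illegal
(1,7): no bracket -> illegal
(2,2): flips 1 -> legal
(2,5): flips 1 -> legal
(2,7): flips 1 -> legal
(3,5): no bracket -> illegal
(3,7): no bracket -> illegal
(4,1): no bracket -> illegal
(4,7): flips 1 -> legal
(5,0): no bracket -> illegal
(5,1): no bracket -> illegal
(5,3): flips 2 -> legal
(5,5): no bracket -> illegal
(5,7): no bracket -> illegal
(6,0): no bracket -> illegal
(6,2): flips 1 -> legal
(6,3): no bracket -> illegal
(6,5): no bracket -> illegal
(6,6): no bracket -> illegal
(6,7): flips 1 -> legal
(7,0): flips 3 -> legal
(7,1): no bracket -> illegal
(7,2): no bracket -> illegal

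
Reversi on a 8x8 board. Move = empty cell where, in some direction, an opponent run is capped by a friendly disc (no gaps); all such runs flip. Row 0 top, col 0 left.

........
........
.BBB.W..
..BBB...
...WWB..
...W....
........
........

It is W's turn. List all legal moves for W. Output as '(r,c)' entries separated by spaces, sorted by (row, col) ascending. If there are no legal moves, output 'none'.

Answer: (1,0) (1,1) (1,3) (2,4) (4,6)

Derivation:
(1,0): flips 2 -> legal
(1,1): flips 2 -> legal
(1,2): no bracket -> illegal
(1,3): flips 2 -> legal
(1,4): no bracket -> illegal
(2,0): no bracket -> illegal
(2,4): flips 1 -> legal
(3,0): no bracket -> illegal
(3,1): no bracket -> illegal
(3,5): no bracket -> illegal
(3,6): no bracket -> illegal
(4,1): no bracket -> illegal
(4,2): no bracket -> illegal
(4,6): flips 1 -> legal
(5,4): no bracket -> illegal
(5,5): no bracket -> illegal
(5,6): no bracket -> illegal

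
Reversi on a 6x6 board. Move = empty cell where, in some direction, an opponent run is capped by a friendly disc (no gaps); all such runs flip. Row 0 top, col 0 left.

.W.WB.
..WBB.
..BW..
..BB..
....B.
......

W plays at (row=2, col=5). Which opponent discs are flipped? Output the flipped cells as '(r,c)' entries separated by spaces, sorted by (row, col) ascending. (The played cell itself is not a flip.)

Answer: (1,4)

Derivation:
Dir NW: opp run (1,4) capped by W -> flip
Dir N: first cell '.' (not opp) -> no flip
Dir NE: edge -> no flip
Dir W: first cell '.' (not opp) -> no flip
Dir E: edge -> no flip
Dir SW: first cell '.' (not opp) -> no flip
Dir S: first cell '.' (not opp) -> no flip
Dir SE: edge -> no flip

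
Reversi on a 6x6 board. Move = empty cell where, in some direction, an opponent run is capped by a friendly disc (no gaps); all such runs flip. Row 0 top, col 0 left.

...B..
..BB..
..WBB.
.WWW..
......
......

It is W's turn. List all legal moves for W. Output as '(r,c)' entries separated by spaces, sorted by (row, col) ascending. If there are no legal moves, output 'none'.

Answer: (0,2) (0,4) (1,4) (1,5) (2,5)

Derivation:
(0,1): no bracket -> illegal
(0,2): flips 1 -> legal
(0,4): flips 1 -> legal
(1,1): no bracket -> illegal
(1,4): flips 1 -> legal
(1,5): flips 1 -> legal
(2,1): no bracket -> illegal
(2,5): flips 2 -> legal
(3,4): no bracket -> illegal
(3,5): no bracket -> illegal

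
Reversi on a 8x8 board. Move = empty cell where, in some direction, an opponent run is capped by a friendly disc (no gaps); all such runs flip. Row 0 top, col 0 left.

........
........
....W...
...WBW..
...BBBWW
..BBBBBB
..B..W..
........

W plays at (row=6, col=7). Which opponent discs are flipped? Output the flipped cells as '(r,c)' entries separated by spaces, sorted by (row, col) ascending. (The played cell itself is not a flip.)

Answer: (5,7)

Derivation:
Dir NW: opp run (5,6) (4,5) (3,4), next='.' -> no flip
Dir N: opp run (5,7) capped by W -> flip
Dir NE: edge -> no flip
Dir W: first cell '.' (not opp) -> no flip
Dir E: edge -> no flip
Dir SW: first cell '.' (not opp) -> no flip
Dir S: first cell '.' (not opp) -> no flip
Dir SE: edge -> no flip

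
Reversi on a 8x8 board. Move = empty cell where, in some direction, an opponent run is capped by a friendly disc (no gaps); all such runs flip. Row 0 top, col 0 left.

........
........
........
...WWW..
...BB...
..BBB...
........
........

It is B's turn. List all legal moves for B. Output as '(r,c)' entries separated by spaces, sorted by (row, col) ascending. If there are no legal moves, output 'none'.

Answer: (2,2) (2,3) (2,4) (2,5) (2,6)

Derivation:
(2,2): flips 1 -> legal
(2,3): flips 1 -> legal
(2,4): flips 1 -> legal
(2,5): flips 1 -> legal
(2,6): flips 1 -> legal
(3,2): no bracket -> illegal
(3,6): no bracket -> illegal
(4,2): no bracket -> illegal
(4,5): no bracket -> illegal
(4,6): no bracket -> illegal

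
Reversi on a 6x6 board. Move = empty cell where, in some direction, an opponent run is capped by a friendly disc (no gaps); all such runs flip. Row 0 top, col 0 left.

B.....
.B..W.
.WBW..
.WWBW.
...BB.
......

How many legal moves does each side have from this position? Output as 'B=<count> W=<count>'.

-- B to move --
(0,3): no bracket -> illegal
(0,4): no bracket -> illegal
(0,5): no bracket -> illegal
(1,0): flips 2 -> legal
(1,2): no bracket -> illegal
(1,3): flips 1 -> legal
(1,5): no bracket -> illegal
(2,0): flips 1 -> legal
(2,4): flips 2 -> legal
(2,5): flips 1 -> legal
(3,0): flips 2 -> legal
(3,5): flips 1 -> legal
(4,0): flips 1 -> legal
(4,1): flips 2 -> legal
(4,2): flips 1 -> legal
(4,5): no bracket -> illegal
B mobility = 10
-- W to move --
(0,1): flips 1 -> legal
(0,2): no bracket -> illegal
(1,0): no bracket -> illegal
(1,2): flips 1 -> legal
(1,3): flips 1 -> legal
(2,0): no bracket -> illegal
(2,4): no bracket -> illegal
(3,5): no bracket -> illegal
(4,2): no bracket -> illegal
(4,5): no bracket -> illegal
(5,2): flips 1 -> legal
(5,3): flips 2 -> legal
(5,4): flips 2 -> legal
(5,5): no bracket -> illegal
W mobility = 6

Answer: B=10 W=6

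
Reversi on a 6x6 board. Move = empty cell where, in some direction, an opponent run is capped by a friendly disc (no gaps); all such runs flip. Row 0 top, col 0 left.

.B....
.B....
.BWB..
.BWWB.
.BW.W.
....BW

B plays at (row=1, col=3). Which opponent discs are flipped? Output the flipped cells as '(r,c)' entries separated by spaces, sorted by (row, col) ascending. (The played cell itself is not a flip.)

Dir NW: first cell '.' (not opp) -> no flip
Dir N: first cell '.' (not opp) -> no flip
Dir NE: first cell '.' (not opp) -> no flip
Dir W: first cell '.' (not opp) -> no flip
Dir E: first cell '.' (not opp) -> no flip
Dir SW: opp run (2,2) capped by B -> flip
Dir S: first cell 'B' (not opp) -> no flip
Dir SE: first cell '.' (not opp) -> no flip

Answer: (2,2)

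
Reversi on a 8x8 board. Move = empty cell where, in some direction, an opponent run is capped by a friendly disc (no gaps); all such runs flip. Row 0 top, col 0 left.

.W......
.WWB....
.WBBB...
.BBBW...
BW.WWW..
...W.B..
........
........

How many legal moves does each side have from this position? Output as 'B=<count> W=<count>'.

Answer: B=11 W=7

Derivation:
-- B to move --
(0,0): flips 1 -> legal
(0,2): flips 1 -> legal
(0,3): no bracket -> illegal
(1,0): flips 3 -> legal
(2,0): flips 1 -> legal
(2,5): no bracket -> illegal
(3,0): no bracket -> illegal
(3,5): flips 2 -> legal
(3,6): no bracket -> illegal
(4,2): flips 1 -> legal
(4,6): no bracket -> illegal
(5,0): flips 1 -> legal
(5,1): flips 1 -> legal
(5,2): no bracket -> illegal
(5,4): flips 3 -> legal
(5,6): flips 2 -> legal
(6,2): no bracket -> illegal
(6,3): flips 2 -> legal
(6,4): no bracket -> illegal
B mobility = 11
-- W to move --
(0,2): no bracket -> illegal
(0,3): flips 3 -> legal
(0,4): no bracket -> illegal
(1,4): flips 4 -> legal
(1,5): no bracket -> illegal
(2,0): no bracket -> illegal
(2,5): flips 3 -> legal
(3,0): flips 3 -> legal
(3,5): no bracket -> illegal
(4,2): flips 2 -> legal
(4,6): no bracket -> illegal
(5,0): no bracket -> illegal
(5,1): no bracket -> illegal
(5,4): no bracket -> illegal
(5,6): no bracket -> illegal
(6,4): no bracket -> illegal
(6,5): flips 1 -> legal
(6,6): flips 1 -> legal
W mobility = 7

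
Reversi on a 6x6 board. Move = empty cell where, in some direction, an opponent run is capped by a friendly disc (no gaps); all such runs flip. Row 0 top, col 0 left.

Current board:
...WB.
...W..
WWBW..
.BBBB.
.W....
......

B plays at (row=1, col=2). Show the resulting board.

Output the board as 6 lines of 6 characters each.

Answer: ...WB.
..BW..
WWBB..
.BBBB.
.W....
......

Derivation:
Place B at (1,2); scan 8 dirs for brackets.
Dir NW: first cell '.' (not opp) -> no flip
Dir N: first cell '.' (not opp) -> no flip
Dir NE: opp run (0,3), next=edge -> no flip
Dir W: first cell '.' (not opp) -> no flip
Dir E: opp run (1,3), next='.' -> no flip
Dir SW: opp run (2,1), next='.' -> no flip
Dir S: first cell 'B' (not opp) -> no flip
Dir SE: opp run (2,3) capped by B -> flip
All flips: (2,3)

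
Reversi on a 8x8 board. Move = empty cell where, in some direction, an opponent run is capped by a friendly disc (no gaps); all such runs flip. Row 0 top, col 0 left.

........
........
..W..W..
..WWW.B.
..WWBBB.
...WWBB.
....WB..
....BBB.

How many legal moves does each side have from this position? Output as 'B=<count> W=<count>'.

Answer: B=11 W=7

Derivation:
-- B to move --
(1,1): flips 2 -> legal
(1,2): no bracket -> illegal
(1,3): no bracket -> illegal
(1,4): flips 1 -> legal
(1,5): no bracket -> illegal
(1,6): no bracket -> illegal
(2,1): flips 3 -> legal
(2,3): flips 1 -> legal
(2,4): flips 1 -> legal
(2,6): no bracket -> illegal
(3,1): flips 3 -> legal
(3,5): no bracket -> illegal
(4,1): flips 2 -> legal
(5,1): no bracket -> illegal
(5,2): flips 2 -> legal
(6,2): flips 1 -> legal
(6,3): flips 2 -> legal
(7,3): flips 1 -> legal
B mobility = 11
-- W to move --
(2,6): no bracket -> illegal
(2,7): flips 2 -> legal
(3,5): flips 1 -> legal
(3,7): flips 2 -> legal
(4,7): flips 4 -> legal
(5,7): flips 2 -> legal
(6,3): no bracket -> illegal
(6,6): flips 3 -> legal
(6,7): flips 2 -> legal
(7,3): no bracket -> illegal
(7,7): no bracket -> illegal
W mobility = 7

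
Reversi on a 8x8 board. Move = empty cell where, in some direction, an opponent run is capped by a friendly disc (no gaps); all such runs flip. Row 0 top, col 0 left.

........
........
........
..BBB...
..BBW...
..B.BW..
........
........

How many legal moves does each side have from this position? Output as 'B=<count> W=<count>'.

Answer: B=3 W=5

Derivation:
-- B to move --
(3,5): no bracket -> illegal
(4,5): flips 1 -> legal
(4,6): no bracket -> illegal
(5,3): no bracket -> illegal
(5,6): flips 1 -> legal
(6,4): no bracket -> illegal
(6,5): no bracket -> illegal
(6,6): flips 2 -> legal
B mobility = 3
-- W to move --
(2,1): no bracket -> illegal
(2,2): flips 1 -> legal
(2,3): no bracket -> illegal
(2,4): flips 1 -> legal
(2,5): no bracket -> illegal
(3,1): no bracket -> illegal
(3,5): no bracket -> illegal
(4,1): flips 2 -> legal
(4,5): no bracket -> illegal
(5,1): no bracket -> illegal
(5,3): flips 1 -> legal
(6,1): no bracket -> illegal
(6,2): no bracket -> illegal
(6,3): no bracket -> illegal
(6,4): flips 1 -> legal
(6,5): no bracket -> illegal
W mobility = 5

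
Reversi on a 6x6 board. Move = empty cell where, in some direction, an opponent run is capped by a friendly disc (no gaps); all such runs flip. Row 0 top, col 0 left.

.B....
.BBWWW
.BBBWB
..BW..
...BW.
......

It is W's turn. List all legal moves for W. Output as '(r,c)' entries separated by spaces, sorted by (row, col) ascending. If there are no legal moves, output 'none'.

Answer: (0,0) (1,0) (2,0) (3,1) (3,5) (4,1) (4,2) (5,3)

Derivation:
(0,0): flips 2 -> legal
(0,2): no bracket -> illegal
(0,3): no bracket -> illegal
(1,0): flips 2 -> legal
(2,0): flips 3 -> legal
(3,0): no bracket -> illegal
(3,1): flips 2 -> legal
(3,4): no bracket -> illegal
(3,5): flips 1 -> legal
(4,1): flips 2 -> legal
(4,2): flips 1 -> legal
(5,2): no bracket -> illegal
(5,3): flips 1 -> legal
(5,4): no bracket -> illegal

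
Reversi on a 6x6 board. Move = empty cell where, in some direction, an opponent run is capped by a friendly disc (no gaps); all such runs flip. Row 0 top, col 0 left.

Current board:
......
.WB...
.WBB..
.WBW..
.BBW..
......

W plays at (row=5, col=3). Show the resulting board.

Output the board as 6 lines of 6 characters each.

Answer: ......
.WB...
.WBB..
.WBW..
.BWW..
...W..

Derivation:
Place W at (5,3); scan 8 dirs for brackets.
Dir NW: opp run (4,2) capped by W -> flip
Dir N: first cell 'W' (not opp) -> no flip
Dir NE: first cell '.' (not opp) -> no flip
Dir W: first cell '.' (not opp) -> no flip
Dir E: first cell '.' (not opp) -> no flip
Dir SW: edge -> no flip
Dir S: edge -> no flip
Dir SE: edge -> no flip
All flips: (4,2)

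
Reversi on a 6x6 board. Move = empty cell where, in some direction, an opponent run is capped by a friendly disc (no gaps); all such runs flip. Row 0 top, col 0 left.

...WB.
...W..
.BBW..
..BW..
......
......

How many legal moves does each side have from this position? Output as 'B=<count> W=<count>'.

-- B to move --
(0,2): flips 1 -> legal
(1,2): no bracket -> illegal
(1,4): flips 1 -> legal
(2,4): flips 1 -> legal
(3,4): flips 1 -> legal
(4,2): no bracket -> illegal
(4,3): no bracket -> illegal
(4,4): flips 1 -> legal
B mobility = 5
-- W to move --
(0,5): flips 1 -> legal
(1,0): no bracket -> illegal
(1,1): flips 1 -> legal
(1,2): no bracket -> illegal
(1,4): no bracket -> illegal
(1,5): no bracket -> illegal
(2,0): flips 2 -> legal
(3,0): no bracket -> illegal
(3,1): flips 2 -> legal
(4,1): flips 1 -> legal
(4,2): no bracket -> illegal
(4,3): no bracket -> illegal
W mobility = 5

Answer: B=5 W=5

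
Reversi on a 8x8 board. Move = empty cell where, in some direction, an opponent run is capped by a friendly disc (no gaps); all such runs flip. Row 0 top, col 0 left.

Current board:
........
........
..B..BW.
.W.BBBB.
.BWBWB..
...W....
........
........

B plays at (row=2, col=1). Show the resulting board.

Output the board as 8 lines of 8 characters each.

Answer: ........
........
.BB..BW.
.B.BBBB.
.BWBWB..
...W....
........
........

Derivation:
Place B at (2,1); scan 8 dirs for brackets.
Dir NW: first cell '.' (not opp) -> no flip
Dir N: first cell '.' (not opp) -> no flip
Dir NE: first cell '.' (not opp) -> no flip
Dir W: first cell '.' (not opp) -> no flip
Dir E: first cell 'B' (not opp) -> no flip
Dir SW: first cell '.' (not opp) -> no flip
Dir S: opp run (3,1) capped by B -> flip
Dir SE: first cell '.' (not opp) -> no flip
All flips: (3,1)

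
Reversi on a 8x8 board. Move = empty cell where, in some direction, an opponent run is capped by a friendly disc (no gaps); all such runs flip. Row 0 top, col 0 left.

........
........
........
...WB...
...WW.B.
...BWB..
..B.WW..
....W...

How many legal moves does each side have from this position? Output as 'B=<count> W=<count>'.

Answer: B=7 W=11

Derivation:
-- B to move --
(2,2): flips 2 -> legal
(2,3): flips 2 -> legal
(2,4): no bracket -> illegal
(3,2): flips 1 -> legal
(3,5): flips 1 -> legal
(4,2): no bracket -> illegal
(4,5): no bracket -> illegal
(5,2): flips 1 -> legal
(5,6): no bracket -> illegal
(6,3): no bracket -> illegal
(6,6): no bracket -> illegal
(7,3): flips 1 -> legal
(7,5): flips 2 -> legal
(7,6): no bracket -> illegal
B mobility = 7
-- W to move --
(2,3): no bracket -> illegal
(2,4): flips 1 -> legal
(2,5): flips 1 -> legal
(3,5): flips 1 -> legal
(3,6): no bracket -> illegal
(3,7): flips 2 -> legal
(4,2): flips 1 -> legal
(4,5): flips 1 -> legal
(4,7): no bracket -> illegal
(5,1): no bracket -> illegal
(5,2): flips 1 -> legal
(5,6): flips 1 -> legal
(5,7): no bracket -> illegal
(6,1): no bracket -> illegal
(6,3): flips 1 -> legal
(6,6): flips 1 -> legal
(7,1): flips 2 -> legal
(7,2): no bracket -> illegal
(7,3): no bracket -> illegal
W mobility = 11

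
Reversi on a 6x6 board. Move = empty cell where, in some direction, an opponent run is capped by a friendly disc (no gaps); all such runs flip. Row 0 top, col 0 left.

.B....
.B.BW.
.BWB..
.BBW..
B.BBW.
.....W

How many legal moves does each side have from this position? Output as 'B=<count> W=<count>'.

-- B to move --
(0,3): no bracket -> illegal
(0,4): no bracket -> illegal
(0,5): flips 1 -> legal
(1,2): flips 1 -> legal
(1,5): flips 1 -> legal
(2,4): flips 1 -> legal
(2,5): no bracket -> illegal
(3,4): flips 1 -> legal
(3,5): no bracket -> illegal
(4,5): flips 1 -> legal
(5,3): no bracket -> illegal
(5,4): no bracket -> illegal
B mobility = 6
-- W to move --
(0,0): flips 1 -> legal
(0,2): no bracket -> illegal
(0,3): flips 2 -> legal
(0,4): flips 1 -> legal
(1,0): no bracket -> illegal
(1,2): flips 1 -> legal
(2,0): flips 1 -> legal
(2,4): flips 1 -> legal
(3,0): flips 2 -> legal
(3,4): no bracket -> illegal
(4,1): flips 4 -> legal
(5,0): no bracket -> illegal
(5,1): flips 1 -> legal
(5,2): flips 2 -> legal
(5,3): flips 1 -> legal
(5,4): no bracket -> illegal
W mobility = 11

Answer: B=6 W=11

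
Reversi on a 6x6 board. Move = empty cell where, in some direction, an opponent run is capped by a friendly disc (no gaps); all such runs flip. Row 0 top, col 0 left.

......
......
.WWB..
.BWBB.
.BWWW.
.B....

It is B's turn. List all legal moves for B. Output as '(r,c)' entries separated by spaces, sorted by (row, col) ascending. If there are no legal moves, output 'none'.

(1,0): no bracket -> illegal
(1,1): flips 2 -> legal
(1,2): no bracket -> illegal
(1,3): flips 1 -> legal
(2,0): flips 2 -> legal
(3,0): no bracket -> illegal
(3,5): no bracket -> illegal
(4,5): flips 3 -> legal
(5,2): flips 1 -> legal
(5,3): flips 2 -> legal
(5,4): flips 1 -> legal
(5,5): flips 1 -> legal

Answer: (1,1) (1,3) (2,0) (4,5) (5,2) (5,3) (5,4) (5,5)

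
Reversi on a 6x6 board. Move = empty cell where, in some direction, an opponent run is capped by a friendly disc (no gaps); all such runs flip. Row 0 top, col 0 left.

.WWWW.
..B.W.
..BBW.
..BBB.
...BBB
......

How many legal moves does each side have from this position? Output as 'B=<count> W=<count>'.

Answer: B=3 W=4

Derivation:
-- B to move --
(0,0): no bracket -> illegal
(0,5): flips 1 -> legal
(1,0): no bracket -> illegal
(1,1): no bracket -> illegal
(1,3): no bracket -> illegal
(1,5): flips 1 -> legal
(2,5): flips 1 -> legal
(3,5): no bracket -> illegal
B mobility = 3
-- W to move --
(1,1): no bracket -> illegal
(1,3): no bracket -> illegal
(2,1): flips 3 -> legal
(2,5): no bracket -> illegal
(3,1): no bracket -> illegal
(3,5): no bracket -> illegal
(4,1): flips 2 -> legal
(4,2): flips 4 -> legal
(5,2): no bracket -> illegal
(5,3): no bracket -> illegal
(5,4): flips 2 -> legal
(5,5): no bracket -> illegal
W mobility = 4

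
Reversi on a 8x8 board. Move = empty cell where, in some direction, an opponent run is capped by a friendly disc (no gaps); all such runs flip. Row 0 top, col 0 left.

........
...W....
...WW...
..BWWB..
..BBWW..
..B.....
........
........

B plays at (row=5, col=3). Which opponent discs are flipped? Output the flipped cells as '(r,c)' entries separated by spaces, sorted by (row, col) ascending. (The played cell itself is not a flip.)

Answer: (4,4)

Derivation:
Dir NW: first cell 'B' (not opp) -> no flip
Dir N: first cell 'B' (not opp) -> no flip
Dir NE: opp run (4,4) capped by B -> flip
Dir W: first cell 'B' (not opp) -> no flip
Dir E: first cell '.' (not opp) -> no flip
Dir SW: first cell '.' (not opp) -> no flip
Dir S: first cell '.' (not opp) -> no flip
Dir SE: first cell '.' (not opp) -> no flip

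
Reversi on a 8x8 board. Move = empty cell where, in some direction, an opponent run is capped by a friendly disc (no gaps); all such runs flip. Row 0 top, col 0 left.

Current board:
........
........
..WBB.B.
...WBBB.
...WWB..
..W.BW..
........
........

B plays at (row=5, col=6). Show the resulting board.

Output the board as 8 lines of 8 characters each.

Answer: ........
........
..WBB.B.
...WBBB.
...WWB..
..W.BBB.
........
........

Derivation:
Place B at (5,6); scan 8 dirs for brackets.
Dir NW: first cell 'B' (not opp) -> no flip
Dir N: first cell '.' (not opp) -> no flip
Dir NE: first cell '.' (not opp) -> no flip
Dir W: opp run (5,5) capped by B -> flip
Dir E: first cell '.' (not opp) -> no flip
Dir SW: first cell '.' (not opp) -> no flip
Dir S: first cell '.' (not opp) -> no flip
Dir SE: first cell '.' (not opp) -> no flip
All flips: (5,5)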